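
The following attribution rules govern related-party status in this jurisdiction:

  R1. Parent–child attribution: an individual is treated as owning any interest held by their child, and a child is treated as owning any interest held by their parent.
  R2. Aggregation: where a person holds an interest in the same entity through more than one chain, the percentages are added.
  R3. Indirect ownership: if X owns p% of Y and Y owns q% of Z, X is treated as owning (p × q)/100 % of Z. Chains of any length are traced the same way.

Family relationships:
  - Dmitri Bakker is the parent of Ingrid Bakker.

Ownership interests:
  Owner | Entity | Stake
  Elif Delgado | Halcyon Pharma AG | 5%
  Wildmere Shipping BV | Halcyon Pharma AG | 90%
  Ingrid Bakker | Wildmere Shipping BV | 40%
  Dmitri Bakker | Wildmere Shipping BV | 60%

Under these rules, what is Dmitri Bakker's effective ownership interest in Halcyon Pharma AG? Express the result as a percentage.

By parent–child attribution (R1), Dmitri Bakker is treated as also owning Ingrid Bakker's interest in Wildmere Shipping BV, giving 60% + 40% = 100%.
Chain via Wildmere Shipping BV (R3): 100% × 90% = 90% of Halcyon Pharma AG.

90%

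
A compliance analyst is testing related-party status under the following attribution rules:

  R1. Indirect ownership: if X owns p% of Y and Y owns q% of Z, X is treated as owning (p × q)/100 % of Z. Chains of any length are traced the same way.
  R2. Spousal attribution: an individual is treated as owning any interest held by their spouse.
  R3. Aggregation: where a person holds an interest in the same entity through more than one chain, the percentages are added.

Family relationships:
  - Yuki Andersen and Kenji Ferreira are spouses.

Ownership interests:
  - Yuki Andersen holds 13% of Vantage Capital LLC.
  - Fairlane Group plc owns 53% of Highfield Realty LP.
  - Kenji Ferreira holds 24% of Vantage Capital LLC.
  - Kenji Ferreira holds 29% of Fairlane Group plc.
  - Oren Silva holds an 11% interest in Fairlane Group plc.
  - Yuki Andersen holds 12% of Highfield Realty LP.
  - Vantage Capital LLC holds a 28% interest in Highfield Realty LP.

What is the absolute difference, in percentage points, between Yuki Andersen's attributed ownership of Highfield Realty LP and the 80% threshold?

42.27

By spousal attribution (R2), Yuki Andersen is treated as also owning Kenji Ferreira's interest in Vantage Capital LLC, giving 13% + 24% = 37%.
By spousal attribution (R2), Yuki Andersen is treated as owning Kenji Ferreira's 29% interest in Fairlane Group plc.
Chain via Vantage Capital LLC (R1): 37% × 28% = 10.36% of Highfield Realty LP.
Direct interest in Highfield Realty LP: 12%.
Chain via Fairlane Group plc (R1): 29% × 53% = 15.37% of Highfield Realty LP.
Aggregating (R3): 10.36% + 12% + 15.37% = 37.73%.
37.73% falls short of the 80% threshold by 42.27 percentage points.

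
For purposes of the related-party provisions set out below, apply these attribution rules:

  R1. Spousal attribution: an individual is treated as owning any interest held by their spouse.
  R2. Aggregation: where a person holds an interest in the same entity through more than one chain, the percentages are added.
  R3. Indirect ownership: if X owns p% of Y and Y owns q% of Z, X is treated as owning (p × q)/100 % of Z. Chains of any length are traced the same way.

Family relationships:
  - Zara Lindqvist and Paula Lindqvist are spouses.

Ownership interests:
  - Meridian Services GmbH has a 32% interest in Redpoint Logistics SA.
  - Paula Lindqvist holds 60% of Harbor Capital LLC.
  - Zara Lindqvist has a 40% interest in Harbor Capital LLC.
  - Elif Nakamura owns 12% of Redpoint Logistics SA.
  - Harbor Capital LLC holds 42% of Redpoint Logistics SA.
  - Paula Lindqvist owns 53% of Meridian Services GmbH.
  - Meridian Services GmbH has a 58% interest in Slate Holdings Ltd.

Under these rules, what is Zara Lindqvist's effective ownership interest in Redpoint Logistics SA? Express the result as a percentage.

58.96%

By spousal attribution (R1), Zara Lindqvist is treated as also owning Paula Lindqvist's interest in Harbor Capital LLC, giving 40% + 60% = 100%.
By spousal attribution (R1), Zara Lindqvist is treated as owning Paula Lindqvist's 53% interest in Meridian Services GmbH.
Chain via Harbor Capital LLC (R3): 100% × 42% = 42% of Redpoint Logistics SA.
Chain via Meridian Services GmbH (R3): 53% × 32% = 16.96% of Redpoint Logistics SA.
Aggregating (R2): 42% + 16.96% = 58.96%.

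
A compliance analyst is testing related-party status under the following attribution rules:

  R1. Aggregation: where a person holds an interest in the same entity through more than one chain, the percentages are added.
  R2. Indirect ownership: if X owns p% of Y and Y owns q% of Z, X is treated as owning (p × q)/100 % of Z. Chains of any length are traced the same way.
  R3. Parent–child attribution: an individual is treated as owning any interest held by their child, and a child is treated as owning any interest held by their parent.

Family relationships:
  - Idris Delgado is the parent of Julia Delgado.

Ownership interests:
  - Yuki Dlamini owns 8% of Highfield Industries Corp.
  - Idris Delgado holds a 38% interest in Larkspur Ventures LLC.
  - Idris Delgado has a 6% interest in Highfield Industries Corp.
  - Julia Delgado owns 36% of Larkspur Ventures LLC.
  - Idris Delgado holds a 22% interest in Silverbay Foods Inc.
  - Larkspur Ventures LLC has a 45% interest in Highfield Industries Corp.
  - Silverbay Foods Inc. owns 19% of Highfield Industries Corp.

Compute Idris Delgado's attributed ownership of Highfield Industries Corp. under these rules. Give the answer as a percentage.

43.48%

By parent–child attribution (R3), Idris Delgado is treated as also owning Julia Delgado's interest in Larkspur Ventures LLC, giving 38% + 36% = 74%.
Chain via Silverbay Foods Inc. (R2): 22% × 19% = 4.18% of Highfield Industries Corp.
Chain via Larkspur Ventures LLC (R2): 74% × 45% = 33.3% of Highfield Industries Corp.
Direct interest in Highfield Industries Corp: 6%.
Aggregating (R1): 4.18% + 33.3% + 6% = 43.48%.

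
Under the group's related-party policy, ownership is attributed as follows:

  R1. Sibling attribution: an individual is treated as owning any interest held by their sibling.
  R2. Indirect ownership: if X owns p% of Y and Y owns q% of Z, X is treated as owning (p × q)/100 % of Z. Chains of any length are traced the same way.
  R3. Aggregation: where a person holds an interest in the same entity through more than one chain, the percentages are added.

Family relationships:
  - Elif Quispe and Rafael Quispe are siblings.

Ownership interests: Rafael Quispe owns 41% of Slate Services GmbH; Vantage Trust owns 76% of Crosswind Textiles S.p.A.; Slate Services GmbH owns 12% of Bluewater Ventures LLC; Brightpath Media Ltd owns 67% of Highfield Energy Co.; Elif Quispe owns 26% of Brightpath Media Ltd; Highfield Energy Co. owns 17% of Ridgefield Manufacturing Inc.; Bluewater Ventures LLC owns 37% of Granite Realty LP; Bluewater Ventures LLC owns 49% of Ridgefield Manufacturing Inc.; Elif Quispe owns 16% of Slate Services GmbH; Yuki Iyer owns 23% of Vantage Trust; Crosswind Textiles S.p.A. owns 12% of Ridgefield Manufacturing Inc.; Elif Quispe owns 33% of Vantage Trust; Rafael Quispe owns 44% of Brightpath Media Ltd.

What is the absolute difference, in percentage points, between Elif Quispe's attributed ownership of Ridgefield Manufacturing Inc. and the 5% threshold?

By sibling attribution (R1), Elif Quispe is treated as also owning Rafael Quispe's interest in Brightpath Media Ltd, giving 26% + 44% = 70%.
By sibling attribution (R1), Elif Quispe is treated as also owning Rafael Quispe's interest in Slate Services GmbH, giving 16% + 41% = 57%.
Chain via Brightpath Media Ltd → Highfield Energy Co. (R2): 70% × 67% × 17% = 7.973% of Ridgefield Manufacturing Inc.
Chain via Vantage Trust → Crosswind Textiles S.p.A. (R2): 33% × 76% × 12% = 3.0096% of Ridgefield Manufacturing Inc.
Chain via Slate Services GmbH → Bluewater Ventures LLC (R2): 57% × 12% × 49% = 3.3516% of Ridgefield Manufacturing Inc.
Aggregating (R3): 7.973% + 3.0096% + 3.3516% = 14.3342%.
14.3342% exceeds the 5% threshold by 9.3342 percentage points.

9.3342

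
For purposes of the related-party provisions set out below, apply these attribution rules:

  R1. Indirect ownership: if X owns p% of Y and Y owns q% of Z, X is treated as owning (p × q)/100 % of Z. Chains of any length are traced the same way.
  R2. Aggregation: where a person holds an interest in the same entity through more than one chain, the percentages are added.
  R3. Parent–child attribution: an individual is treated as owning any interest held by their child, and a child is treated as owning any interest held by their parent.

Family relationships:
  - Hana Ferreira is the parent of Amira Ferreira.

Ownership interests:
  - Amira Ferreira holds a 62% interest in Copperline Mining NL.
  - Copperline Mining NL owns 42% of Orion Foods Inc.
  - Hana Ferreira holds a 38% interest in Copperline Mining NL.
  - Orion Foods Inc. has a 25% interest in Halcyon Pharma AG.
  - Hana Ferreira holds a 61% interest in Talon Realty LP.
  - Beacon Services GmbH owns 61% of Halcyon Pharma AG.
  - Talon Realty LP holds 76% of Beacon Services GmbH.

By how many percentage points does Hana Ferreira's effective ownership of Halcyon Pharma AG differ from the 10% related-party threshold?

By parent–child attribution (R3), Hana Ferreira is treated as also owning Amira Ferreira's interest in Copperline Mining NL, giving 38% + 62% = 100%.
Chain via Copperline Mining NL → Orion Foods Inc. (R1): 100% × 42% × 25% = 10.5% of Halcyon Pharma AG.
Chain via Talon Realty LP → Beacon Services GmbH (R1): 61% × 76% × 61% = 28.2796% of Halcyon Pharma AG.
Aggregating (R2): 10.5% + 28.2796% = 38.7796%.
38.7796% exceeds the 10% threshold by 28.7796 percentage points.

28.7796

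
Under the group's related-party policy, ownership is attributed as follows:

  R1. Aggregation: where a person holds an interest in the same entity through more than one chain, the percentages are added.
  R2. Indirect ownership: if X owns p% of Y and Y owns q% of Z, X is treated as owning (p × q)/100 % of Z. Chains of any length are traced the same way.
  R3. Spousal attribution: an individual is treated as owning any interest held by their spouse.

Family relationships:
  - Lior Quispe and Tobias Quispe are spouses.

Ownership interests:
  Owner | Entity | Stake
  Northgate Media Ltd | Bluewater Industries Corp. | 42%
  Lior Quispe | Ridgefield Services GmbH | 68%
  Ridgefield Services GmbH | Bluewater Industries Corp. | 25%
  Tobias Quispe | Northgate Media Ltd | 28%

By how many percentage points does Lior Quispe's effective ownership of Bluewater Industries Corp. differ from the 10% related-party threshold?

18.76

By spousal attribution (R3), Lior Quispe is treated as owning Tobias Quispe's 28% interest in Northgate Media Ltd.
Chain via Ridgefield Services GmbH (R2): 68% × 25% = 17% of Bluewater Industries Corp.
Chain via Northgate Media Ltd (R2): 28% × 42% = 11.76% of Bluewater Industries Corp.
Aggregating (R1): 17% + 11.76% = 28.76%.
28.76% exceeds the 10% threshold by 18.76 percentage points.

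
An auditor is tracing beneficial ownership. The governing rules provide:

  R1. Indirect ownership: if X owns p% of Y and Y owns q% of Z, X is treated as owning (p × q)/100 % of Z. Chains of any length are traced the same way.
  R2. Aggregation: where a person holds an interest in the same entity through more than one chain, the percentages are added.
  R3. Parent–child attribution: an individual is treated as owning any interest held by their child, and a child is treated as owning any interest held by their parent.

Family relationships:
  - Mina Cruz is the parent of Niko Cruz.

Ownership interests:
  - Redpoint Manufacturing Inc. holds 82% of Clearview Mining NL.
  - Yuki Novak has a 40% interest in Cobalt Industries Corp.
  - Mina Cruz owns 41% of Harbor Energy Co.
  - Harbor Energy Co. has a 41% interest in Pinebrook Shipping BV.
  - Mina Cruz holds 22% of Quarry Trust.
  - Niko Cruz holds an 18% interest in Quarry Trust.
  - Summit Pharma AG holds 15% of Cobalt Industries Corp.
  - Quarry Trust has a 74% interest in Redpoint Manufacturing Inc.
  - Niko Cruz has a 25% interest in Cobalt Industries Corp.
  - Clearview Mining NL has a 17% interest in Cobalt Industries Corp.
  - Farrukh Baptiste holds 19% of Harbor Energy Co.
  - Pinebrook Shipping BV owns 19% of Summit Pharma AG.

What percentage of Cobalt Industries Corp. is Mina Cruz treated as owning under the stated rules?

29.605325%

By parent–child attribution (R3), Mina Cruz is treated as also owning Niko Cruz's interest in Quarry Trust, giving 22% + 18% = 40%.
By parent–child attribution (R3), Mina Cruz is treated as owning Niko Cruz's 25% interest in Cobalt Industries Corp.
Chain via Harbor Energy Co. → Pinebrook Shipping BV → Summit Pharma AG (R1): 41% × 41% × 19% × 15% = 0.479085% of Cobalt Industries Corp.
Chain via Quarry Trust → Redpoint Manufacturing Inc. → Clearview Mining NL (R1): 40% × 74% × 82% × 17% = 4.12624% of Cobalt Industries Corp.
Direct interest in Cobalt Industries Corp: 25%.
Aggregating (R2): 0.479085% + 4.12624% + 25% = 29.605325%.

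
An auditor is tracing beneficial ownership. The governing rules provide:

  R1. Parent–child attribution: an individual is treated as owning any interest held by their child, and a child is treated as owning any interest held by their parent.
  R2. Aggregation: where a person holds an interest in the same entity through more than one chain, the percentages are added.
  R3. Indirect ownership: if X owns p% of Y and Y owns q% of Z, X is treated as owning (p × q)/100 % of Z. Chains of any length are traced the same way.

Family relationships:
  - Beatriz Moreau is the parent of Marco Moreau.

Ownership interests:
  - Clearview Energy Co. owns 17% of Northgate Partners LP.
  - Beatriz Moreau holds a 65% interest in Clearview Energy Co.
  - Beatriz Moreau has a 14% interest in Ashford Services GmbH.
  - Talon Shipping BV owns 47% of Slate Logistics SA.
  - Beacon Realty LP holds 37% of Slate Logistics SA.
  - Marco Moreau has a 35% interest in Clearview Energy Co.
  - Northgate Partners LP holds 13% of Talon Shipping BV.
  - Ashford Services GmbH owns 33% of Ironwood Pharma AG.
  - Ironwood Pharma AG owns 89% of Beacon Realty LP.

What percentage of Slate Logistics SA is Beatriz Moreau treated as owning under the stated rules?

2.560066%

By parent–child attribution (R1), Beatriz Moreau is treated as also owning Marco Moreau's interest in Clearview Energy Co, giving 65% + 35% = 100%.
Chain via Clearview Energy Co. → Northgate Partners LP → Talon Shipping BV (R3): 100% × 17% × 13% × 47% = 1.0387% of Slate Logistics SA.
Chain via Ashford Services GmbH → Ironwood Pharma AG → Beacon Realty LP (R3): 14% × 33% × 89% × 37% = 1.521366% of Slate Logistics SA.
Aggregating (R2): 1.0387% + 1.521366% = 2.560066%.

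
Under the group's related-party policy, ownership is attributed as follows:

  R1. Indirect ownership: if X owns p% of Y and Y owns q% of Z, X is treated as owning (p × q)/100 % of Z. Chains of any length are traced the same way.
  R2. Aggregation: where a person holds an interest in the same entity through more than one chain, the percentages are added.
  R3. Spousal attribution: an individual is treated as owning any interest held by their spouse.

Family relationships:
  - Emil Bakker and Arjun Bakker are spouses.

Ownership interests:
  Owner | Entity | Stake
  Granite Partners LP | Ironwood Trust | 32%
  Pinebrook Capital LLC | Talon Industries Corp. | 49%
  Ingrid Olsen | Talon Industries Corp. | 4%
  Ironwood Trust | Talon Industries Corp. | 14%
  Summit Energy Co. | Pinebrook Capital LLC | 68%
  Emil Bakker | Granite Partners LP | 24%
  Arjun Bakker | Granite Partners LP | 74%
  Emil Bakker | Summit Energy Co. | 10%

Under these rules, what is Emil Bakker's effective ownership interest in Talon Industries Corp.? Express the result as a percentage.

7.7224%

By spousal attribution (R3), Emil Bakker is treated as also owning Arjun Bakker's interest in Granite Partners LP, giving 24% + 74% = 98%.
Chain via Granite Partners LP → Ironwood Trust (R1): 98% × 32% × 14% = 4.3904% of Talon Industries Corp.
Chain via Summit Energy Co. → Pinebrook Capital LLC (R1): 10% × 68% × 49% = 3.332% of Talon Industries Corp.
Aggregating (R2): 4.3904% + 3.332% = 7.7224%.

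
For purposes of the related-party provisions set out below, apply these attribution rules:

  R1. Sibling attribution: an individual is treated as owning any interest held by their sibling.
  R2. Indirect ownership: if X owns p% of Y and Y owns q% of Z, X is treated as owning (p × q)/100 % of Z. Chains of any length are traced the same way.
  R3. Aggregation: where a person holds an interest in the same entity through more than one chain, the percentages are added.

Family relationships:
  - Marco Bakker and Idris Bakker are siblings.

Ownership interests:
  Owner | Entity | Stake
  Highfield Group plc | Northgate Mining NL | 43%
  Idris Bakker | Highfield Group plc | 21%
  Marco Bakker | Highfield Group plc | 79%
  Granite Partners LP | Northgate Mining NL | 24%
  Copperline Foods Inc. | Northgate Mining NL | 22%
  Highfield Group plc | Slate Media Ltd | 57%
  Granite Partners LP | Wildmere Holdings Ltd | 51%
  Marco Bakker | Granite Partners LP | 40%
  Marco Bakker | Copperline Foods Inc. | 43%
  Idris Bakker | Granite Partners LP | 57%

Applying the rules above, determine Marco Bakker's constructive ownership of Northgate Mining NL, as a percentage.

By sibling attribution (R1), Marco Bakker is treated as also owning Idris Bakker's interest in Granite Partners LP, giving 40% + 57% = 97%.
By sibling attribution (R1), Marco Bakker is treated as also owning Idris Bakker's interest in Highfield Group plc, giving 79% + 21% = 100%.
Chain via Granite Partners LP (R2): 97% × 24% = 23.28% of Northgate Mining NL.
Chain via Copperline Foods Inc. (R2): 43% × 22% = 9.46% of Northgate Mining NL.
Chain via Highfield Group plc (R2): 100% × 43% = 43% of Northgate Mining NL.
Aggregating (R3): 23.28% + 9.46% + 43% = 75.74%.

75.74%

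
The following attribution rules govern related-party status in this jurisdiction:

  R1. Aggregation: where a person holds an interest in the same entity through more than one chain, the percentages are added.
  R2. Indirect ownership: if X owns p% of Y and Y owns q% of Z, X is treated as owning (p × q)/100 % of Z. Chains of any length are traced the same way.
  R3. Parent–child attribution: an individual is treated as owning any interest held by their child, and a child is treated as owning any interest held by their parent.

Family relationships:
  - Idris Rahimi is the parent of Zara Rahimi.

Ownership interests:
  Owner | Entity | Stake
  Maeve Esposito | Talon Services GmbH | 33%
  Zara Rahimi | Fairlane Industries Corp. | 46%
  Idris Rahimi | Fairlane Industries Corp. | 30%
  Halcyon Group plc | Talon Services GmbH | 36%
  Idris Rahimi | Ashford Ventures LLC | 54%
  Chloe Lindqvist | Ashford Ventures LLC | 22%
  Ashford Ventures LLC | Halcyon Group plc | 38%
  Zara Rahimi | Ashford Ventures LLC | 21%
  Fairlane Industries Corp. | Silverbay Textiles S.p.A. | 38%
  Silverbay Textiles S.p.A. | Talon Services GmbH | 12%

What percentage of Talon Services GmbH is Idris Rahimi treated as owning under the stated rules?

By parent–child attribution (R3), Idris Rahimi is treated as also owning Zara Rahimi's interest in Ashford Ventures LLC, giving 54% + 21% = 75%.
By parent–child attribution (R3), Idris Rahimi is treated as also owning Zara Rahimi's interest in Fairlane Industries Corp, giving 30% + 46% = 76%.
Chain via Ashford Ventures LLC → Halcyon Group plc (R2): 75% × 38% × 36% = 10.26% of Talon Services GmbH.
Chain via Fairlane Industries Corp. → Silverbay Textiles S.p.A. (R2): 76% × 38% × 12% = 3.4656% of Talon Services GmbH.
Aggregating (R1): 10.26% + 3.4656% = 13.7256%.

13.7256%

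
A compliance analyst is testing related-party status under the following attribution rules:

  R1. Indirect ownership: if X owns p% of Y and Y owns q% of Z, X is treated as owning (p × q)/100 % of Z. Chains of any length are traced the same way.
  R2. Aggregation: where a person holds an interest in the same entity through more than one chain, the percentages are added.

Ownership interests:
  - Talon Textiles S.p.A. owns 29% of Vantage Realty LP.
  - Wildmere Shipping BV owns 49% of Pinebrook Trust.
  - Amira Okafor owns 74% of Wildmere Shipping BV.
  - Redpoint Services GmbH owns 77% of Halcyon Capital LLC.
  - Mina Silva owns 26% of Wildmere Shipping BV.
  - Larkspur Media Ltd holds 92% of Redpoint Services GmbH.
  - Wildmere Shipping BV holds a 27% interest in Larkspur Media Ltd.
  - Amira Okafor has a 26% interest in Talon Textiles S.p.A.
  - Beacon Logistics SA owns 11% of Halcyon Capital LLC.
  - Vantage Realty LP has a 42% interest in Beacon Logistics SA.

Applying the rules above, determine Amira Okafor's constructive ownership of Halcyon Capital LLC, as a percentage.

14.50218%

Chain via Talon Textiles S.p.A. → Vantage Realty LP → Beacon Logistics SA (R1): 26% × 29% × 42% × 11% = 0.348348% of Halcyon Capital LLC.
Chain via Wildmere Shipping BV → Larkspur Media Ltd → Redpoint Services GmbH (R1): 74% × 27% × 92% × 77% = 14.153832% of Halcyon Capital LLC.
Aggregating (R2): 0.348348% + 14.153832% = 14.50218%.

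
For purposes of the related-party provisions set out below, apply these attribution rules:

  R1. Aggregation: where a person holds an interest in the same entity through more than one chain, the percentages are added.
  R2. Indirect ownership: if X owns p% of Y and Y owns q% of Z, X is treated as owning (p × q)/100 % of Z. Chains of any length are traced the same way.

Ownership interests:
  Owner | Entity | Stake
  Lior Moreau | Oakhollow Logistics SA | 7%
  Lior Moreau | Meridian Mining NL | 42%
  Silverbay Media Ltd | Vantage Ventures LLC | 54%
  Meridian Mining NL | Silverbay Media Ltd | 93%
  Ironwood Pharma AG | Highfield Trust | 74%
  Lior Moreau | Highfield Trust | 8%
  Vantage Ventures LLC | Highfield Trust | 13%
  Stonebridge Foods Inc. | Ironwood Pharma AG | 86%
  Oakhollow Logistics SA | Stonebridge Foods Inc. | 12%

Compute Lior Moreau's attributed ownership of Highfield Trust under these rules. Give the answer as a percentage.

Chain via Oakhollow Logistics SA → Stonebridge Foods Inc. → Ironwood Pharma AG (R2): 7% × 12% × 86% × 74% = 0.534576% of Highfield Trust.
Chain via Meridian Mining NL → Silverbay Media Ltd → Vantage Ventures LLC (R2): 42% × 93% × 54% × 13% = 2.742012% of Highfield Trust.
Direct interest in Highfield Trust: 8%.
Aggregating (R1): 0.534576% + 2.742012% + 8% = 11.276588%.

11.276588%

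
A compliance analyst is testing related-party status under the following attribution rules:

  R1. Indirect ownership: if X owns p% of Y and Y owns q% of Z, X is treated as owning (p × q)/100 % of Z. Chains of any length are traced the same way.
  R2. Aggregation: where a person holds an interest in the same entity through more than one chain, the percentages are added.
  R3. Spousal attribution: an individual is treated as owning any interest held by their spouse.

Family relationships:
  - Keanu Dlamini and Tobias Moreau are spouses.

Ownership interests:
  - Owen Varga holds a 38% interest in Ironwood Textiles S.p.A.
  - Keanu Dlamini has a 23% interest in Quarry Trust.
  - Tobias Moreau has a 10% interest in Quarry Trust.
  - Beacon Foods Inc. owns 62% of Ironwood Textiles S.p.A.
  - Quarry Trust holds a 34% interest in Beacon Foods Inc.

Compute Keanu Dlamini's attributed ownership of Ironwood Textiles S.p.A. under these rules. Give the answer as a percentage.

6.9564%

By spousal attribution (R3), Keanu Dlamini is treated as also owning Tobias Moreau's interest in Quarry Trust, giving 23% + 10% = 33%.
Chain via Quarry Trust → Beacon Foods Inc. (R1): 33% × 34% × 62% = 6.9564% of Ironwood Textiles S.p.A.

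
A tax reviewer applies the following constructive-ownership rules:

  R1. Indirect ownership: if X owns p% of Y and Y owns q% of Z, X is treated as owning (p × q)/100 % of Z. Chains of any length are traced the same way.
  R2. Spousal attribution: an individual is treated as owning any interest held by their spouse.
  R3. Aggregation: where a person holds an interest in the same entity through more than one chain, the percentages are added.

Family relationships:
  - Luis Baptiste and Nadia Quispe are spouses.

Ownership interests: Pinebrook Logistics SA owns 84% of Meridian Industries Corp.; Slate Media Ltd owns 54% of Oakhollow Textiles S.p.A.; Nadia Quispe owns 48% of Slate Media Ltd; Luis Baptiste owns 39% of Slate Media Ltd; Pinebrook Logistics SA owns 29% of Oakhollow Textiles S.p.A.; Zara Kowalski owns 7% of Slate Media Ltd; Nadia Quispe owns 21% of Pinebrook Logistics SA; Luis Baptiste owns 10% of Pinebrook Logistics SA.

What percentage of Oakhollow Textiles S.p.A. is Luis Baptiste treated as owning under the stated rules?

By spousal attribution (R2), Luis Baptiste is treated as also owning Nadia Quispe's interest in Pinebrook Logistics SA, giving 10% + 21% = 31%.
By spousal attribution (R2), Luis Baptiste is treated as also owning Nadia Quispe's interest in Slate Media Ltd, giving 39% + 48% = 87%.
Chain via Pinebrook Logistics SA (R1): 31% × 29% = 8.99% of Oakhollow Textiles S.p.A.
Chain via Slate Media Ltd (R1): 87% × 54% = 46.98% of Oakhollow Textiles S.p.A.
Aggregating (R3): 8.99% + 46.98% = 55.97%.

55.97%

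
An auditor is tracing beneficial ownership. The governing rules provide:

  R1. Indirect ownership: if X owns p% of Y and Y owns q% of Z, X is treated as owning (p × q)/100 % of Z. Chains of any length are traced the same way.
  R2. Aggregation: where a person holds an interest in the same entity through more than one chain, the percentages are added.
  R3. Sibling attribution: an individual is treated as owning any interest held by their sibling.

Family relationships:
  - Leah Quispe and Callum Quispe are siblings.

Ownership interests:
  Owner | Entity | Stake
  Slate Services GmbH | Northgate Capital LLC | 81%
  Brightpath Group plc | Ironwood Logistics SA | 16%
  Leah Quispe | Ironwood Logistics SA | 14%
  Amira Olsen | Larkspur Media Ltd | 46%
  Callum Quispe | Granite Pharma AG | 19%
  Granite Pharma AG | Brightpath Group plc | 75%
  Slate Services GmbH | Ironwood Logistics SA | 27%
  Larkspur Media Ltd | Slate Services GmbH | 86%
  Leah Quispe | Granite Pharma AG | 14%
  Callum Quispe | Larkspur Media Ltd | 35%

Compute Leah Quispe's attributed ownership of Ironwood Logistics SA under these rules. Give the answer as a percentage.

26.087%

By sibling attribution (R3), Leah Quispe is treated as also owning Callum Quispe's interest in Granite Pharma AG, giving 14% + 19% = 33%.
By sibling attribution (R3), Leah Quispe is treated as owning Callum Quispe's 35% interest in Larkspur Media Ltd.
Chain via Granite Pharma AG → Brightpath Group plc (R1): 33% × 75% × 16% = 3.96% of Ironwood Logistics SA.
Direct interest in Ironwood Logistics SA: 14%.
Chain via Larkspur Media Ltd → Slate Services GmbH (R1): 35% × 86% × 27% = 8.127% of Ironwood Logistics SA.
Aggregating (R2): 3.96% + 14% + 8.127% = 26.087%.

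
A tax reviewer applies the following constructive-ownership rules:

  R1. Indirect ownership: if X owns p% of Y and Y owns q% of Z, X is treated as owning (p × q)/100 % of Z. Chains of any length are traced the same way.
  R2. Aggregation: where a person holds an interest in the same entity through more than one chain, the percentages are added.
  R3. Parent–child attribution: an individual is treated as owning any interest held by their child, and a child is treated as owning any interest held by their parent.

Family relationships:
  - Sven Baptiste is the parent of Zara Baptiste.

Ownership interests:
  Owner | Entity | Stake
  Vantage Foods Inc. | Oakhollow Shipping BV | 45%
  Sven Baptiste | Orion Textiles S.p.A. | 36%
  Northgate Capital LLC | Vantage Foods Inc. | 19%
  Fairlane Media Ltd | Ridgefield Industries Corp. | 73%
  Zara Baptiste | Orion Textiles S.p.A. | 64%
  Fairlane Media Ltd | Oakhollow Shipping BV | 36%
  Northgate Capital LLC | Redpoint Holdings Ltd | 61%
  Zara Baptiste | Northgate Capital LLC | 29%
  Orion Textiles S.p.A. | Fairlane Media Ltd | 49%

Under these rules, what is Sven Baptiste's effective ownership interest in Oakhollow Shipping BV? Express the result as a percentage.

By parent–child attribution (R3), Sven Baptiste is treated as also owning Zara Baptiste's interest in Orion Textiles S.p.A, giving 36% + 64% = 100%.
By parent–child attribution (R3), Sven Baptiste is treated as owning Zara Baptiste's 29% interest in Northgate Capital LLC.
Chain via Orion Textiles S.p.A. → Fairlane Media Ltd (R1): 100% × 49% × 36% = 17.64% of Oakhollow Shipping BV.
Chain via Northgate Capital LLC → Vantage Foods Inc. (R1): 29% × 19% × 45% = 2.4795% of Oakhollow Shipping BV.
Aggregating (R2): 17.64% + 2.4795% = 20.1195%.

20.1195%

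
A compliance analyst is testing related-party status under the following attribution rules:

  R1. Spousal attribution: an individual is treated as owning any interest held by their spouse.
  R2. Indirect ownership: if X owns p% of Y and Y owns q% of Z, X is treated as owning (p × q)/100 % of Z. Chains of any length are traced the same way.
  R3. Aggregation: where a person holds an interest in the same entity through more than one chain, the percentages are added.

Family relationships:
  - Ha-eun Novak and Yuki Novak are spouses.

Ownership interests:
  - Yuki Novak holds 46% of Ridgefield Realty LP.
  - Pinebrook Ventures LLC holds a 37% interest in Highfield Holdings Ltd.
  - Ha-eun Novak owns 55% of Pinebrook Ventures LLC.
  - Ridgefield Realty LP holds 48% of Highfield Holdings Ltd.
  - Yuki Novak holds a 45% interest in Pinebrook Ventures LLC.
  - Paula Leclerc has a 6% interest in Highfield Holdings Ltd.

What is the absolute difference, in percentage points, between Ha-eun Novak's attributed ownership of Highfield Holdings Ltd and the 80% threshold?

20.92

By spousal attribution (R1), Ha-eun Novak is treated as also owning Yuki Novak's interest in Pinebrook Ventures LLC, giving 55% + 45% = 100%.
By spousal attribution (R1), Ha-eun Novak is treated as owning Yuki Novak's 46% interest in Ridgefield Realty LP.
Chain via Pinebrook Ventures LLC (R2): 100% × 37% = 37% of Highfield Holdings Ltd.
Chain via Ridgefield Realty LP (R2): 46% × 48% = 22.08% of Highfield Holdings Ltd.
Aggregating (R3): 37% + 22.08% = 59.08%.
59.08% falls short of the 80% threshold by 20.92 percentage points.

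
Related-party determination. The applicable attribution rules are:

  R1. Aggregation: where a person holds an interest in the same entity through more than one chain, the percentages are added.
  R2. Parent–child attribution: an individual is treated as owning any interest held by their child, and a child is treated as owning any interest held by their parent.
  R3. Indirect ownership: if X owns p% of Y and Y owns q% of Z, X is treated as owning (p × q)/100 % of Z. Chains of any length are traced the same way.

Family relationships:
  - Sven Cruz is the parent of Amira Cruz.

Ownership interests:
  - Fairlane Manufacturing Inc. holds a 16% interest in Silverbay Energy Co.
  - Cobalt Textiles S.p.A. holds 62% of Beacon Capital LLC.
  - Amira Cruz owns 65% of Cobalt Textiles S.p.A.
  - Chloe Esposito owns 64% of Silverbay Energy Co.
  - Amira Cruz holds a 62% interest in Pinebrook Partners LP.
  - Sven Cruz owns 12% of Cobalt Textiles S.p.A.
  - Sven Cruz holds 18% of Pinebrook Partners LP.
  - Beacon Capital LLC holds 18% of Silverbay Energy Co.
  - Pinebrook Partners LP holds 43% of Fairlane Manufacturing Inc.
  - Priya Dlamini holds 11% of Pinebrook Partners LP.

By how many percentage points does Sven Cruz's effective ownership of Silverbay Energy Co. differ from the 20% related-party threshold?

By parent–child attribution (R2), Sven Cruz is treated as also owning Amira Cruz's interest in Cobalt Textiles S.p.A, giving 12% + 65% = 77%.
By parent–child attribution (R2), Sven Cruz is treated as also owning Amira Cruz's interest in Pinebrook Partners LP, giving 18% + 62% = 80%.
Chain via Cobalt Textiles S.p.A. → Beacon Capital LLC (R3): 77% × 62% × 18% = 8.5932% of Silverbay Energy Co.
Chain via Pinebrook Partners LP → Fairlane Manufacturing Inc. (R3): 80% × 43% × 16% = 5.504% of Silverbay Energy Co.
Aggregating (R1): 8.5932% + 5.504% = 14.0972%.
14.0972% falls short of the 20% threshold by 5.9028 percentage points.

5.9028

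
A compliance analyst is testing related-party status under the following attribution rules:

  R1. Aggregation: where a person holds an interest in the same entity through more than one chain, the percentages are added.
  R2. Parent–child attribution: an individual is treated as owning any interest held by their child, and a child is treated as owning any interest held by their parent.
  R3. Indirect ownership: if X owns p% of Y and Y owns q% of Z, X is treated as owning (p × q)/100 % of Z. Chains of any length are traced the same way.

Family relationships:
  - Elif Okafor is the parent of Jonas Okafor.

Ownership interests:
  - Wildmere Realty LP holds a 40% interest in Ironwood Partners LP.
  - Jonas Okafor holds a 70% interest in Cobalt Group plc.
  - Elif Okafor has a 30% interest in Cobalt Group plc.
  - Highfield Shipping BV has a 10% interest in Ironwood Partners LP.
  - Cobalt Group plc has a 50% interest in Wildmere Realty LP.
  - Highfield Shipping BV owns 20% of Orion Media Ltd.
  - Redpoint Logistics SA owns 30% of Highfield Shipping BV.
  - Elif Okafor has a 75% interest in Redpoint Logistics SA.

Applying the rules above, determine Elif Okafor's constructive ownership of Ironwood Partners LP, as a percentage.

22.25%

By parent–child attribution (R2), Elif Okafor is treated as also owning Jonas Okafor's interest in Cobalt Group plc, giving 30% + 70% = 100%.
Chain via Redpoint Logistics SA → Highfield Shipping BV (R3): 75% × 30% × 10% = 2.25% of Ironwood Partners LP.
Chain via Cobalt Group plc → Wildmere Realty LP (R3): 100% × 50% × 40% = 20% of Ironwood Partners LP.
Aggregating (R1): 2.25% + 20% = 22.25%.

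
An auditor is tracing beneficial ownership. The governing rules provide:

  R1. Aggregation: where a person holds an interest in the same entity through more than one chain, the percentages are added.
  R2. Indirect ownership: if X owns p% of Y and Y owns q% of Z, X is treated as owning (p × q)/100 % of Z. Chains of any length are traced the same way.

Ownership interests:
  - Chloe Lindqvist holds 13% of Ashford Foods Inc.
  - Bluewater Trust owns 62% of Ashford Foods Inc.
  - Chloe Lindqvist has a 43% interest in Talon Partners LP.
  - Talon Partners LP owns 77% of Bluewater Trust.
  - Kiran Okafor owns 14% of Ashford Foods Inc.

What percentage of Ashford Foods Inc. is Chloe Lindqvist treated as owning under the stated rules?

Chain via Talon Partners LP → Bluewater Trust (R2): 43% × 77% × 62% = 20.5282% of Ashford Foods Inc.
Direct interest in Ashford Foods Inc: 13%.
Aggregating (R1): 20.5282% + 13% = 33.5282%.

33.5282%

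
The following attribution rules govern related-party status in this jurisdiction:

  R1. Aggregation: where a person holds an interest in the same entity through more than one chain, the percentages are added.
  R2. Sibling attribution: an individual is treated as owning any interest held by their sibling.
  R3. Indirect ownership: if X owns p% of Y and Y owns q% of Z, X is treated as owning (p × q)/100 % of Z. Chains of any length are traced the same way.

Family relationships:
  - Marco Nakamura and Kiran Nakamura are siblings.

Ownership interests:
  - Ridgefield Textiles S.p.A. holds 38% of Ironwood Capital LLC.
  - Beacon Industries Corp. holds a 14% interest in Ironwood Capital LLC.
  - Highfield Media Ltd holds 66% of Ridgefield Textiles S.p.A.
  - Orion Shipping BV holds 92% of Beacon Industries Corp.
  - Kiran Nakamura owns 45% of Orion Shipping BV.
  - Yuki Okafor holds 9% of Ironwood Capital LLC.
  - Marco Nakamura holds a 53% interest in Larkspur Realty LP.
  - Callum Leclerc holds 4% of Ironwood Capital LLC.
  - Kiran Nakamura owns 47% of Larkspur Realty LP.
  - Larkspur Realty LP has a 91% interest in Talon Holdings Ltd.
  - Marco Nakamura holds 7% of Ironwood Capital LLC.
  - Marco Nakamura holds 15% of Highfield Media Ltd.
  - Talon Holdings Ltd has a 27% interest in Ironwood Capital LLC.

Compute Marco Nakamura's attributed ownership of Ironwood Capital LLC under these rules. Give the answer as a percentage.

By sibling attribution (R2), Marco Nakamura is treated as also owning Kiran Nakamura's interest in Larkspur Realty LP, giving 53% + 47% = 100%.
By sibling attribution (R2), Marco Nakamura is treated as owning Kiran Nakamura's 45% interest in Orion Shipping BV.
Chain via Larkspur Realty LP → Talon Holdings Ltd (R3): 100% × 91% × 27% = 24.57% of Ironwood Capital LLC.
Chain via Highfield Media Ltd → Ridgefield Textiles S.p.A. (R3): 15% × 66% × 38% = 3.762% of Ironwood Capital LLC.
Direct interest in Ironwood Capital LLC: 7%.
Chain via Orion Shipping BV → Beacon Industries Corp. (R3): 45% × 92% × 14% = 5.796% of Ironwood Capital LLC.
Aggregating (R1): 24.57% + 3.762% + 7% + 5.796% = 41.128%.

41.128%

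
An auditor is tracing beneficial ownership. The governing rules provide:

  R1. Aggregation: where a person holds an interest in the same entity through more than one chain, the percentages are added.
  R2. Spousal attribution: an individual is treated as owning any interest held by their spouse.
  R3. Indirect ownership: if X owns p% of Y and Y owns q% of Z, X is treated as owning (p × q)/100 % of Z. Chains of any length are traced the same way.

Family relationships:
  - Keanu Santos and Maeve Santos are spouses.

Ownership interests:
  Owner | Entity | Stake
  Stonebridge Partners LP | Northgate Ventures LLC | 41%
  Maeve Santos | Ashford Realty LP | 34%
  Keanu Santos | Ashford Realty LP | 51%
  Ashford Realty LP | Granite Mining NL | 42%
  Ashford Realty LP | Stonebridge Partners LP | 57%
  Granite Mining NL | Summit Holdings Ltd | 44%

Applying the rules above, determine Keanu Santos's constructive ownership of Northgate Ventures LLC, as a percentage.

19.8645%

By spousal attribution (R2), Keanu Santos is treated as also owning Maeve Santos's interest in Ashford Realty LP, giving 51% + 34% = 85%.
Chain via Ashford Realty LP → Stonebridge Partners LP (R3): 85% × 57% × 41% = 19.8645% of Northgate Ventures LLC.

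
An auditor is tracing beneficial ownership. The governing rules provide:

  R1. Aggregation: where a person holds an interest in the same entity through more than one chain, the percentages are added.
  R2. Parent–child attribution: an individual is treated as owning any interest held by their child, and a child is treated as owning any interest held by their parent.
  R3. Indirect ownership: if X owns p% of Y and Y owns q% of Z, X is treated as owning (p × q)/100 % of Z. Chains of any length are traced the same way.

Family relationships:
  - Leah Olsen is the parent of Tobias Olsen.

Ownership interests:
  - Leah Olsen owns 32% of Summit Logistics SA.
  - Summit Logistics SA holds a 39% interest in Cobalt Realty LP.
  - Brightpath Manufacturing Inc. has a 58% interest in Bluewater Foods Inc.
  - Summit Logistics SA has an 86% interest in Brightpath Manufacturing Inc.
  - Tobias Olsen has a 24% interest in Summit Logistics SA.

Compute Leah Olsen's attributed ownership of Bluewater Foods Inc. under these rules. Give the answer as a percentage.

27.9328%

By parent–child attribution (R2), Leah Olsen is treated as also owning Tobias Olsen's interest in Summit Logistics SA, giving 32% + 24% = 56%.
Chain via Summit Logistics SA → Brightpath Manufacturing Inc. (R3): 56% × 86% × 58% = 27.9328% of Bluewater Foods Inc.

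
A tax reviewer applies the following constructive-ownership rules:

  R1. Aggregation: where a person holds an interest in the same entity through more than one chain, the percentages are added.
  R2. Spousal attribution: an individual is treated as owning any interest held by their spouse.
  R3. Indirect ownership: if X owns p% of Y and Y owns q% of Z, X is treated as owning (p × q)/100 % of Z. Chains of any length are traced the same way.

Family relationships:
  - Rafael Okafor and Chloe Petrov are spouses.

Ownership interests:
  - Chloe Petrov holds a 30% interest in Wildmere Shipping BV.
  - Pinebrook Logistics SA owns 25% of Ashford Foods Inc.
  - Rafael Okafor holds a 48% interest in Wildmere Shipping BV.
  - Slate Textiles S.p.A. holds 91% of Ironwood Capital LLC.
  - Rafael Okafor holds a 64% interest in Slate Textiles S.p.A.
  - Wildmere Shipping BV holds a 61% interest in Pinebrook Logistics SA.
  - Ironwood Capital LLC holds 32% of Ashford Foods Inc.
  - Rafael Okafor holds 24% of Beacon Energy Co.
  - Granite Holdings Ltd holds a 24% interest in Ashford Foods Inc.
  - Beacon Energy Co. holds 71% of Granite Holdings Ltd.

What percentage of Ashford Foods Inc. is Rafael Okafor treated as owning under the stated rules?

34.6214%

By spousal attribution (R2), Rafael Okafor is treated as also owning Chloe Petrov's interest in Wildmere Shipping BV, giving 48% + 30% = 78%.
Chain via Slate Textiles S.p.A. → Ironwood Capital LLC (R3): 64% × 91% × 32% = 18.6368% of Ashford Foods Inc.
Chain via Wildmere Shipping BV → Pinebrook Logistics SA (R3): 78% × 61% × 25% = 11.895% of Ashford Foods Inc.
Chain via Beacon Energy Co. → Granite Holdings Ltd (R3): 24% × 71% × 24% = 4.0896% of Ashford Foods Inc.
Aggregating (R1): 18.6368% + 11.895% + 4.0896% = 34.6214%.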